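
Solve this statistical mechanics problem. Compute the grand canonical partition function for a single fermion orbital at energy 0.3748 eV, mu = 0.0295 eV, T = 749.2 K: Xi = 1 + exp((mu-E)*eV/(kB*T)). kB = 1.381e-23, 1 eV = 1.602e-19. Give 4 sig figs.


Step 1: (mu - E) = 0.0295 - 0.3748 = -0.3453 eV
Step 2: x = (mu-E)*eV/(kB*T) = -0.3453*1.602e-19/(1.381e-23*749.2) = -5.346
Step 3: exp(x) = 0.004765
Step 4: Xi = 1 + 0.004765 = 1.005

1.005


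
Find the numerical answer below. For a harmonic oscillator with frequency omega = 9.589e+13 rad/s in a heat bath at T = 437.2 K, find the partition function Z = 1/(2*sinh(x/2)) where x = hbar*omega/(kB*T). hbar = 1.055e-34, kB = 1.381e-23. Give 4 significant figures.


Step 1: Compute x = hbar*omega/(kB*T) = 1.055e-34*9.589e+13/(1.381e-23*437.2) = 1.676
Step 2: x/2 = 0.8378
Step 3: sinh(x/2) = 0.9393
Step 4: Z = 1/(2*0.9393) = 0.5323

0.5323


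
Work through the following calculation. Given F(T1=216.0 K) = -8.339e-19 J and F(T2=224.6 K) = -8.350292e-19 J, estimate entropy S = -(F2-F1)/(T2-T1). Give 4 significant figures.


Step 1: dF = F2 - F1 = -8.350292e-19 - (-8.339e-19) = -1.1292e-21 J
Step 2: dT = T2 - T1 = 224.6 - 216.0 = 8.6 K
Step 3: S = -dF/dT = -(-1.1292e-21)/8.6 = 1.313e-22 J/K

1.313e-22


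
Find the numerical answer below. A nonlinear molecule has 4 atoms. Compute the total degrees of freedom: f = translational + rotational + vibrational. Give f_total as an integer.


Step 1: Translational DOF = 3
Step 2: Rotational DOF (nonlinear) = 3
Step 3: Vibrational DOF = 3*4 - 6 = 6
Step 4: Total = 3 + 3 + 6 = 12

12


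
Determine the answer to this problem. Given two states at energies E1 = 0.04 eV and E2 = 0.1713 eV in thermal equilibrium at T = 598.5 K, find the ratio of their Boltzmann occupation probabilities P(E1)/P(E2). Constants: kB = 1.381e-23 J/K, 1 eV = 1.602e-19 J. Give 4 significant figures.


Step 1: Compute energy difference dE = E1 - E2 = 0.04 - 0.1713 = -0.1313 eV
Step 2: Convert to Joules: dE_J = -0.1313 * 1.602e-19 = -2.103e-20 J
Step 3: Compute exponent = -dE_J / (kB * T) = -(-2.103e-20) / (1.381e-23 * 598.5) = 2.545
Step 4: P(E1)/P(E2) = exp(2.545) = 12.74

12.74


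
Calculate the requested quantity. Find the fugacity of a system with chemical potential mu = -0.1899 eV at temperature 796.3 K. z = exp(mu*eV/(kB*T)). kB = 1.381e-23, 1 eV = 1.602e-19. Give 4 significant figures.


Step 1: Convert mu to Joules: -0.1899*1.602e-19 = -3.042e-20 J
Step 2: kB*T = 1.381e-23*796.3 = 1.1e-20 J
Step 3: mu/(kB*T) = -2.766
Step 4: z = exp(-2.766) = 0.06289

0.06289


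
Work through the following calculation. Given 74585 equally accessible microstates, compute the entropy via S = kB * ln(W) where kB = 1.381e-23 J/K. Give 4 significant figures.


Step 1: ln(W) = ln(74585) = 11.22
Step 2: S = kB * ln(W) = 1.381e-23 * 11.22
Step 3: S = 1.549e-22 J/K

1.549e-22


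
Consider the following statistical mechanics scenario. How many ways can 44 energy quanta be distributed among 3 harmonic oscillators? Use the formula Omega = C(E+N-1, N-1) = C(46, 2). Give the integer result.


Step 1: Use binomial coefficient C(46, 2)
Step 2: Numerator = 46! / 44!
Step 3: Denominator = 2!
Step 4: Omega = 1035

1035


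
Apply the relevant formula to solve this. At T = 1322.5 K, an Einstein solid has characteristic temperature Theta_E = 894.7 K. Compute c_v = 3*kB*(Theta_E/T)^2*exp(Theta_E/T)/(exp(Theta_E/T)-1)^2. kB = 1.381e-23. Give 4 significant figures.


Step 1: x = Theta_E/T = 894.7/1322.5 = 0.6765
Step 2: x^2 = 0.4577
Step 3: exp(x) = 1.967
Step 4: c_v = 3*1.381e-23*0.4577*1.967/(1.967-1)^2 = 3.989e-23

3.989e-23


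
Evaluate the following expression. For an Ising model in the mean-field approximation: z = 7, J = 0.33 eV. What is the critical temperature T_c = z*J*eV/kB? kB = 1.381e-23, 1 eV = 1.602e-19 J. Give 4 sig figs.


Step 1: z*J = 7*0.33 = 2.31 eV
Step 2: Convert to Joules: 2.31*1.602e-19 = 3.701e-19 J
Step 3: T_c = 3.701e-19 / 1.381e-23 = 2.68e+04 K

2.68e+04


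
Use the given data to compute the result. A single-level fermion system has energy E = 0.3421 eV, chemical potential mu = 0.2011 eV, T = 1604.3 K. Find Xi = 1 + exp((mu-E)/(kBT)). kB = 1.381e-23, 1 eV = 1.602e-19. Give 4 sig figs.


Step 1: (mu - E) = 0.2011 - 0.3421 = -0.141 eV
Step 2: x = (mu-E)*eV/(kB*T) = -0.141*1.602e-19/(1.381e-23*1604.3) = -1.02
Step 3: exp(x) = 0.3608
Step 4: Xi = 1 + 0.3608 = 1.361

1.361


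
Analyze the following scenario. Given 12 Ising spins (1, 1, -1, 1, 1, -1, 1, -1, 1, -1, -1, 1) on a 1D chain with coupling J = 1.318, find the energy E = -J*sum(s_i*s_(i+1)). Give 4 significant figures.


Step 1: Nearest-neighbor products: 1, -1, -1, 1, -1, -1, -1, -1, -1, 1, -1
Step 2: Sum of products = -5
Step 3: E = -1.318 * -5 = 6.59

6.59


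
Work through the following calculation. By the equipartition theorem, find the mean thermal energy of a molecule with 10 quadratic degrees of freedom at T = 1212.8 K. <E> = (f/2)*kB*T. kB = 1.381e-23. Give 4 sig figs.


Step 1: f/2 = 10/2 = 5
Step 2: kB*T = 1.381e-23 * 1212.8 = 1.675e-20
Step 3: <E> = 5 * 1.675e-20 = 8.374e-20 J

8.374e-20


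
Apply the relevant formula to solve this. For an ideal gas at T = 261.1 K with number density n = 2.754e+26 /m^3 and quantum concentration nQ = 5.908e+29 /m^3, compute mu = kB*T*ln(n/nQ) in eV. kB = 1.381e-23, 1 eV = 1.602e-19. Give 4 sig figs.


Step 1: n/nQ = 2.754e+26/5.908e+29 = 0.0004661
Step 2: ln(n/nQ) = -7.671
Step 3: mu = kB*T*ln(n/nQ) = 3.606e-21*-7.671 = -2.766e-20 J
Step 4: Convert to eV: -2.766e-20/1.602e-19 = -0.1727 eV

-0.1727


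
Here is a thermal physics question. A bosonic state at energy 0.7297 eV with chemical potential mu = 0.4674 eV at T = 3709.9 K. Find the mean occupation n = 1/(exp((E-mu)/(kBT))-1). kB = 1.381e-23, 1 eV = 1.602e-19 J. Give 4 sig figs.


Step 1: (E - mu) = 0.2623 eV
Step 2: x = (E-mu)*eV/(kB*T) = 0.2623*1.602e-19/(1.381e-23*3709.9) = 0.8202
Step 3: exp(x) = 2.271
Step 4: n = 1/(exp(x)-1) = 0.7868

0.7868


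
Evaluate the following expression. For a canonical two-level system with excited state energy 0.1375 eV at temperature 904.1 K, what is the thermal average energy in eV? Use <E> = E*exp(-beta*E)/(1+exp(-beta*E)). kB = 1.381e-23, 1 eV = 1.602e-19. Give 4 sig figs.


Step 1: beta*E = 0.1375*1.602e-19/(1.381e-23*904.1) = 1.764
Step 2: exp(-beta*E) = 0.1713
Step 3: <E> = 0.1375*0.1713/(1+0.1713) = 0.02011 eV

0.02011


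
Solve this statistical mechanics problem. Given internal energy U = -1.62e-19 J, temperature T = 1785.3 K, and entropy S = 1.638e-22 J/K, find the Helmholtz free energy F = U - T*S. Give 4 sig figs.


Step 1: T*S = 1785.3 * 1.638e-22 = 2.924e-19 J
Step 2: F = U - T*S = -1.62e-19 - 2.924e-19
Step 3: F = -4.544e-19 J

-4.544e-19


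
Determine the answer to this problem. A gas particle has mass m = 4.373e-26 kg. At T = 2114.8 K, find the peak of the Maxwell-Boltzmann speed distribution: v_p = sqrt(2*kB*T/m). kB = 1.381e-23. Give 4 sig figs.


Step 1: Numerator = 2*kB*T = 2*1.381e-23*2114.8 = 5.841e-20
Step 2: Ratio = 5.841e-20 / 4.373e-26 = 1.336e+06
Step 3: v_p = sqrt(1.336e+06) = 1156 m/s

1156


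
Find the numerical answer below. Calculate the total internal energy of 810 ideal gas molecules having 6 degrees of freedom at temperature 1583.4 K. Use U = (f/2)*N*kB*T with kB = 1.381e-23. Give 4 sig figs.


Step 1: f/2 = 6/2 = 3.0
Step 2: N*kB*T = 810*1.381e-23*1583.4 = 1.771e-17
Step 3: U = 3.0 * 1.771e-17 = 5.314e-17 J

5.314e-17


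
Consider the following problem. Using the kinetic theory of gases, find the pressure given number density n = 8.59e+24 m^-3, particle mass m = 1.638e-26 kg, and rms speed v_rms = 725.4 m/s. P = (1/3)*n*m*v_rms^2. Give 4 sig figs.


Step 1: v_rms^2 = 725.4^2 = 5.262e+05
Step 2: n*m = 8.59e+24*1.638e-26 = 0.1407
Step 3: P = (1/3)*0.1407*5.262e+05 = 2.468e+04 Pa

2.468e+04


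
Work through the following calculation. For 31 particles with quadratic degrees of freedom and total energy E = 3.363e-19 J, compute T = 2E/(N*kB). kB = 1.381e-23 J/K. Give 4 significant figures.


Step 1: Numerator = 2*E = 2*3.363e-19 = 6.726e-19 J
Step 2: Denominator = N*kB = 31*1.381e-23 = 4.281e-22
Step 3: T = 6.726e-19 / 4.281e-22 = 1571 K

1571


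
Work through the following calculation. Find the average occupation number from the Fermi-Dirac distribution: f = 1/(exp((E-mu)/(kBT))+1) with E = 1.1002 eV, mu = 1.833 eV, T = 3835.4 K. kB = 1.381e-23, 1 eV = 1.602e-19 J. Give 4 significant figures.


Step 1: (E - mu) = 1.1002 - 1.833 = -0.7328 eV
Step 2: Convert: (E-mu)*eV = -1.174e-19 J
Step 3: x = (E-mu)*eV/(kB*T) = -2.216
Step 4: f = 1/(exp(-2.216)+1) = 0.9017

0.9017


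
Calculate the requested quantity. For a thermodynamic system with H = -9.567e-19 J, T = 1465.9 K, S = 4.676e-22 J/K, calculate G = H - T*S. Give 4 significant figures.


Step 1: T*S = 1465.9 * 4.676e-22 = 6.855e-19 J
Step 2: G = H - T*S = -9.567e-19 - 6.855e-19
Step 3: G = -1.642e-18 J

-1.642e-18


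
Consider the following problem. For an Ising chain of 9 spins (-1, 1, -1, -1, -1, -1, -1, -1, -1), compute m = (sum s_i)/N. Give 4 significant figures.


Step 1: Count up spins (+1): 1, down spins (-1): 8
Step 2: Total magnetization M = 1 - 8 = -7
Step 3: m = M/N = -7/9 = -0.7778

-0.7778


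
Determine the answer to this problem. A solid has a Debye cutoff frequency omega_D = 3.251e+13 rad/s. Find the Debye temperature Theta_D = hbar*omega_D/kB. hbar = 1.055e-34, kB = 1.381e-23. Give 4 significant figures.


Step 1: hbar*omega_D = 1.055e-34 * 3.251e+13 = 3.43e-21 J
Step 2: Theta_D = 3.43e-21 / 1.381e-23
Step 3: Theta_D = 248.4 K

248.4


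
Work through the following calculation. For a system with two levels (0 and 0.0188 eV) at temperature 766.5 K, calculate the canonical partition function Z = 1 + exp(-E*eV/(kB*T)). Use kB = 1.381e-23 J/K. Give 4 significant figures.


Step 1: Compute beta*E = E*eV/(kB*T) = 0.0188*1.602e-19/(1.381e-23*766.5) = 0.2845
Step 2: exp(-beta*E) = exp(-0.2845) = 0.7524
Step 3: Z = 1 + 0.7524 = 1.752

1.752


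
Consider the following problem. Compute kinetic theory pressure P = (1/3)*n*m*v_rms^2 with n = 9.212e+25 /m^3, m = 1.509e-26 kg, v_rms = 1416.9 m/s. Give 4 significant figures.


Step 1: v_rms^2 = 1416.9^2 = 2.008e+06
Step 2: n*m = 9.212e+25*1.509e-26 = 1.39
Step 3: P = (1/3)*1.39*2.008e+06 = 9.303e+05 Pa

9.303e+05


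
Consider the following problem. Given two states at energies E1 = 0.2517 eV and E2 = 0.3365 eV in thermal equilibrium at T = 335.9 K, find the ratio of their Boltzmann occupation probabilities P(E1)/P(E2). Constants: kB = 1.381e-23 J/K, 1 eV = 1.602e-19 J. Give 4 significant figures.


Step 1: Compute energy difference dE = E1 - E2 = 0.2517 - 0.3365 = -0.0848 eV
Step 2: Convert to Joules: dE_J = -0.0848 * 1.602e-19 = -1.358e-20 J
Step 3: Compute exponent = -dE_J / (kB * T) = -(-1.358e-20) / (1.381e-23 * 335.9) = 2.929
Step 4: P(E1)/P(E2) = exp(2.929) = 18.7

18.7


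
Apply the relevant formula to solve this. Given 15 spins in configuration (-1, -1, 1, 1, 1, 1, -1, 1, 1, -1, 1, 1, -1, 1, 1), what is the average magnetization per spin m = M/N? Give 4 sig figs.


Step 1: Count up spins (+1): 10, down spins (-1): 5
Step 2: Total magnetization M = 10 - 5 = 5
Step 3: m = M/N = 5/15 = 0.3333

0.3333


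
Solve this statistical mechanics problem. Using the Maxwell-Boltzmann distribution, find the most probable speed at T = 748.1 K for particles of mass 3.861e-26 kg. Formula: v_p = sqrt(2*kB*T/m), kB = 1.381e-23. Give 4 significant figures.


Step 1: Numerator = 2*kB*T = 2*1.381e-23*748.1 = 2.066e-20
Step 2: Ratio = 2.066e-20 / 3.861e-26 = 5.352e+05
Step 3: v_p = sqrt(5.352e+05) = 731.5 m/s

731.5


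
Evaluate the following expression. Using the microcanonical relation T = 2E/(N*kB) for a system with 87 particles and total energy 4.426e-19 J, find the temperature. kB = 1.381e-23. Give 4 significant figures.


Step 1: Numerator = 2*E = 2*4.426e-19 = 8.852e-19 J
Step 2: Denominator = N*kB = 87*1.381e-23 = 1.201e-21
Step 3: T = 8.852e-19 / 1.201e-21 = 736.8 K

736.8


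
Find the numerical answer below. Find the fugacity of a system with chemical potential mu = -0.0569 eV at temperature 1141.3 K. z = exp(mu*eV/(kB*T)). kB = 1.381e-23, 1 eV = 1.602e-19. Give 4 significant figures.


Step 1: Convert mu to Joules: -0.0569*1.602e-19 = -9.115e-21 J
Step 2: kB*T = 1.381e-23*1141.3 = 1.576e-20 J
Step 3: mu/(kB*T) = -0.5783
Step 4: z = exp(-0.5783) = 0.5608

0.5608


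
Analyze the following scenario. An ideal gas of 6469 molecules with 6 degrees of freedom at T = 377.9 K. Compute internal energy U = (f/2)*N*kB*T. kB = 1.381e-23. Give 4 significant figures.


Step 1: f/2 = 6/2 = 3.0
Step 2: N*kB*T = 6469*1.381e-23*377.9 = 3.376e-17
Step 3: U = 3.0 * 3.376e-17 = 1.013e-16 J

1.013e-16


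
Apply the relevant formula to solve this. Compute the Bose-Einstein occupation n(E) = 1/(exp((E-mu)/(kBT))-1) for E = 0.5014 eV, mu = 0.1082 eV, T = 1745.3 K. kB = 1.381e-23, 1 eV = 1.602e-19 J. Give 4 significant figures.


Step 1: (E - mu) = 0.3932 eV
Step 2: x = (E-mu)*eV/(kB*T) = 0.3932*1.602e-19/(1.381e-23*1745.3) = 2.613
Step 3: exp(x) = 13.65
Step 4: n = 1/(exp(x)-1) = 0.07908

0.07908


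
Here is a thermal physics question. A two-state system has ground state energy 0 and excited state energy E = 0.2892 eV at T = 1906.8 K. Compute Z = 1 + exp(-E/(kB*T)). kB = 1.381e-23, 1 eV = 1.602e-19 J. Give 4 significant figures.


Step 1: Compute beta*E = E*eV/(kB*T) = 0.2892*1.602e-19/(1.381e-23*1906.8) = 1.759
Step 2: exp(-beta*E) = exp(-1.759) = 0.1721
Step 3: Z = 1 + 0.1721 = 1.172

1.172


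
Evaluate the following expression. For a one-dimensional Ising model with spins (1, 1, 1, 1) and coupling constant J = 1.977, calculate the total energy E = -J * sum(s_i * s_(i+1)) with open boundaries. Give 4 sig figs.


Step 1: Nearest-neighbor products: 1, 1, 1
Step 2: Sum of products = 3
Step 3: E = -1.977 * 3 = -5.931

-5.931


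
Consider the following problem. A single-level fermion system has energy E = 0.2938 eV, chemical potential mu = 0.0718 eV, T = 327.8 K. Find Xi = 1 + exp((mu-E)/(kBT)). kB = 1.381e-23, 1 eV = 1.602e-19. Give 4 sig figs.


Step 1: (mu - E) = 0.0718 - 0.2938 = -0.222 eV
Step 2: x = (mu-E)*eV/(kB*T) = -0.222*1.602e-19/(1.381e-23*327.8) = -7.856
Step 3: exp(x) = 0.0003873
Step 4: Xi = 1 + 0.0003873 = 1

1


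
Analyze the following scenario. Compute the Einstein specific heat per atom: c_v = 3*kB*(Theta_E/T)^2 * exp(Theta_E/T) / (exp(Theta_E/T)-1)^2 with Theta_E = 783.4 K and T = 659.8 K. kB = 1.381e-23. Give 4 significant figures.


Step 1: x = Theta_E/T = 783.4/659.8 = 1.187
Step 2: x^2 = 1.41
Step 3: exp(x) = 3.278
Step 4: c_v = 3*1.381e-23*1.41*3.278/(3.278-1)^2 = 3.689e-23

3.689e-23


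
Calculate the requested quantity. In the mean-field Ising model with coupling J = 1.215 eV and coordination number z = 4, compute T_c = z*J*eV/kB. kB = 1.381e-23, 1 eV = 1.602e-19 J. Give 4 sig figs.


Step 1: z*J = 4*1.215 = 4.86 eV
Step 2: Convert to Joules: 4.86*1.602e-19 = 7.786e-19 J
Step 3: T_c = 7.786e-19 / 1.381e-23 = 5.638e+04 K

5.638e+04


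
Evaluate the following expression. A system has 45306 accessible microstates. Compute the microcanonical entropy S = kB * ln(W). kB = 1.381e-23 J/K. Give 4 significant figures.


Step 1: ln(W) = ln(45306) = 10.72
Step 2: S = kB * ln(W) = 1.381e-23 * 10.72
Step 3: S = 1.481e-22 J/K

1.481e-22


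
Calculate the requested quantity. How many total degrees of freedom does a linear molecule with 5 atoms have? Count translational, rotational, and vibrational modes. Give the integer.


Step 1: Translational DOF = 3
Step 2: Rotational DOF (linear) = 2
Step 3: Vibrational DOF = 3*5 - 5 = 10
Step 4: Total = 3 + 2 + 10 = 15

15


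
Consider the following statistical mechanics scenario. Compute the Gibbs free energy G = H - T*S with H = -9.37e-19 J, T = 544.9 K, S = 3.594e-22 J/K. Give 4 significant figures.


Step 1: T*S = 544.9 * 3.594e-22 = 1.958e-19 J
Step 2: G = H - T*S = -9.37e-19 - 1.958e-19
Step 3: G = -1.133e-18 J

-1.133e-18


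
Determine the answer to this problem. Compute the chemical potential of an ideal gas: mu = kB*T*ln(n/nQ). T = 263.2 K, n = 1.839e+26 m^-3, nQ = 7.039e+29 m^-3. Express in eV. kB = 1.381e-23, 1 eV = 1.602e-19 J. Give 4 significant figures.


Step 1: n/nQ = 1.839e+26/7.039e+29 = 0.0002613
Step 2: ln(n/nQ) = -8.25
Step 3: mu = kB*T*ln(n/nQ) = 3.635e-21*-8.25 = -2.999e-20 J
Step 4: Convert to eV: -2.999e-20/1.602e-19 = -0.1872 eV

-0.1872


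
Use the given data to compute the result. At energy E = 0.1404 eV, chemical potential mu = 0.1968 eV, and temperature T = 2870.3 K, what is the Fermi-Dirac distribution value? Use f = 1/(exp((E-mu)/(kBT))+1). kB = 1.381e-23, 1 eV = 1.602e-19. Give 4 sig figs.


Step 1: (E - mu) = 0.1404 - 0.1968 = -0.0564 eV
Step 2: Convert: (E-mu)*eV = -9.035e-21 J
Step 3: x = (E-mu)*eV/(kB*T) = -0.2279
Step 4: f = 1/(exp(-0.2279)+1) = 0.5567

0.5567


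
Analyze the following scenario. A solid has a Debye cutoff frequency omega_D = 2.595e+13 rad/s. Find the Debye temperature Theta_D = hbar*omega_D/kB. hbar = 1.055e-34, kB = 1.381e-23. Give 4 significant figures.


Step 1: hbar*omega_D = 1.055e-34 * 2.595e+13 = 2.738e-21 J
Step 2: Theta_D = 2.738e-21 / 1.381e-23
Step 3: Theta_D = 198.2 K

198.2


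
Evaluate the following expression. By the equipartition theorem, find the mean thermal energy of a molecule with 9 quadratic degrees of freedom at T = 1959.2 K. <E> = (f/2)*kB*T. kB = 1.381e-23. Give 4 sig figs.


Step 1: f/2 = 9/2 = 4.5
Step 2: kB*T = 1.381e-23 * 1959.2 = 2.706e-20
Step 3: <E> = 4.5 * 2.706e-20 = 1.218e-19 J

1.218e-19


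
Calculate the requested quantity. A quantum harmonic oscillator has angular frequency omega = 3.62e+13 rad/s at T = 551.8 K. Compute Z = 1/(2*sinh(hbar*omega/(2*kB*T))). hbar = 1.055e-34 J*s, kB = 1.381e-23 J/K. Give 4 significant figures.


Step 1: Compute x = hbar*omega/(kB*T) = 1.055e-34*3.62e+13/(1.381e-23*551.8) = 0.5012
Step 2: x/2 = 0.2506
Step 3: sinh(x/2) = 0.2532
Step 4: Z = 1/(2*0.2532) = 1.975

1.975


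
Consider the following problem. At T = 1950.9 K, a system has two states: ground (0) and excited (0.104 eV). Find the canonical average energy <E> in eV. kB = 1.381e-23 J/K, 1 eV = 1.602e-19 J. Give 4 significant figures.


Step 1: beta*E = 0.104*1.602e-19/(1.381e-23*1950.9) = 0.6184
Step 2: exp(-beta*E) = 0.5388
Step 3: <E> = 0.104*0.5388/(1+0.5388) = 0.03642 eV

0.03642


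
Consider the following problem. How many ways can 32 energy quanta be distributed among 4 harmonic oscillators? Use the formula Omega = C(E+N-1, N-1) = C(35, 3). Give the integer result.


Step 1: Use binomial coefficient C(35, 3)
Step 2: Numerator = 35! / 32!
Step 3: Denominator = 3!
Step 4: Omega = 6545

6545


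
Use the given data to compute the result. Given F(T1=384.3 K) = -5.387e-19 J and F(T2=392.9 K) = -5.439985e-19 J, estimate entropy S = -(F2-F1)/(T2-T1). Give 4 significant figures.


Step 1: dF = F2 - F1 = -5.439985e-19 - (-5.387e-19) = -5.2985e-21 J
Step 2: dT = T2 - T1 = 392.9 - 384.3 = 8.6 K
Step 3: S = -dF/dT = -(-5.2985e-21)/8.6 = 6.161e-22 J/K

6.161e-22


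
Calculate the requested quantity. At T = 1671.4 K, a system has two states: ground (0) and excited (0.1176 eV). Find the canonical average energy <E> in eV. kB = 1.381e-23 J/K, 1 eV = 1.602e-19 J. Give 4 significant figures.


Step 1: beta*E = 0.1176*1.602e-19/(1.381e-23*1671.4) = 0.8162
Step 2: exp(-beta*E) = 0.4421
Step 3: <E> = 0.1176*0.4421/(1+0.4421) = 0.03605 eV

0.03605


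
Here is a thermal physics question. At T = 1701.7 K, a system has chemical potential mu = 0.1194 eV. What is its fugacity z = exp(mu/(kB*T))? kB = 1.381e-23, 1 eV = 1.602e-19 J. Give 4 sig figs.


Step 1: Convert mu to Joules: 0.1194*1.602e-19 = 1.913e-20 J
Step 2: kB*T = 1.381e-23*1701.7 = 2.35e-20 J
Step 3: mu/(kB*T) = 0.8139
Step 4: z = exp(0.8139) = 2.257

2.257


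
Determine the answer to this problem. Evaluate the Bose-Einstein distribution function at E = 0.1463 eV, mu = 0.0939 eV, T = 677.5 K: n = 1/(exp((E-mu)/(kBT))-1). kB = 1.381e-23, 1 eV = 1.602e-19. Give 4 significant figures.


Step 1: (E - mu) = 0.0524 eV
Step 2: x = (E-mu)*eV/(kB*T) = 0.0524*1.602e-19/(1.381e-23*677.5) = 0.8972
Step 3: exp(x) = 2.453
Step 4: n = 1/(exp(x)-1) = 0.6884

0.6884


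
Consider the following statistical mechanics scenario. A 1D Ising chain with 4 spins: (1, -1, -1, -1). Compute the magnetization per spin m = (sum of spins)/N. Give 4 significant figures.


Step 1: Count up spins (+1): 1, down spins (-1): 3
Step 2: Total magnetization M = 1 - 3 = -2
Step 3: m = M/N = -2/4 = -0.5

-0.5


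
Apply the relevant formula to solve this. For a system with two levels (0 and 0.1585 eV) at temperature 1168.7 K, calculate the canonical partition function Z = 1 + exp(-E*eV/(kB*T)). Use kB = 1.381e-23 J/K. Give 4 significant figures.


Step 1: Compute beta*E = E*eV/(kB*T) = 0.1585*1.602e-19/(1.381e-23*1168.7) = 1.573
Step 2: exp(-beta*E) = exp(-1.573) = 0.2074
Step 3: Z = 1 + 0.2074 = 1.207

1.207


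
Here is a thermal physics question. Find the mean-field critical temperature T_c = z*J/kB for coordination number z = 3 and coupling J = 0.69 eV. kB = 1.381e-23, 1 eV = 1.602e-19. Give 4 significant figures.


Step 1: z*J = 3*0.69 = 2.07 eV
Step 2: Convert to Joules: 2.07*1.602e-19 = 3.316e-19 J
Step 3: T_c = 3.316e-19 / 1.381e-23 = 2.401e+04 K

2.401e+04


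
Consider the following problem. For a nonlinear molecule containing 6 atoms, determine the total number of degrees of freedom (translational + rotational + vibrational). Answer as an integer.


Step 1: Translational DOF = 3
Step 2: Rotational DOF (nonlinear) = 3
Step 3: Vibrational DOF = 3*6 - 6 = 12
Step 4: Total = 3 + 3 + 12 = 18

18


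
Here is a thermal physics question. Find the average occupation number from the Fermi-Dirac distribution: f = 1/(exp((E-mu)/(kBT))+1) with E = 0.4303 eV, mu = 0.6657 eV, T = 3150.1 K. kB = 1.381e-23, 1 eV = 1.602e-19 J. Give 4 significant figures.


Step 1: (E - mu) = 0.4303 - 0.6657 = -0.2354 eV
Step 2: Convert: (E-mu)*eV = -3.771e-20 J
Step 3: x = (E-mu)*eV/(kB*T) = -0.8669
Step 4: f = 1/(exp(-0.8669)+1) = 0.7041

0.7041


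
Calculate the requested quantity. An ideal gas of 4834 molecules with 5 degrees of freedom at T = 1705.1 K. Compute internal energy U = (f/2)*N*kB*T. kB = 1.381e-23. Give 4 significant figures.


Step 1: f/2 = 5/2 = 2.5
Step 2: N*kB*T = 4834*1.381e-23*1705.1 = 1.138e-16
Step 3: U = 2.5 * 1.138e-16 = 2.846e-16 J

2.846e-16


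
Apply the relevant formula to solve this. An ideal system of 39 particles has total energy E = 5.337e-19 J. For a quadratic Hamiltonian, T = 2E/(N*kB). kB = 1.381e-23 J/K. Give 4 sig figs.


Step 1: Numerator = 2*E = 2*5.337e-19 = 1.067e-18 J
Step 2: Denominator = N*kB = 39*1.381e-23 = 5.386e-22
Step 3: T = 1.067e-18 / 5.386e-22 = 1982 K

1982


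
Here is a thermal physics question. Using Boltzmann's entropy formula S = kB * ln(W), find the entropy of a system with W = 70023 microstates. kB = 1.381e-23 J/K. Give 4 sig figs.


Step 1: ln(W) = ln(70023) = 11.16
Step 2: S = kB * ln(W) = 1.381e-23 * 11.16
Step 3: S = 1.541e-22 J/K

1.541e-22


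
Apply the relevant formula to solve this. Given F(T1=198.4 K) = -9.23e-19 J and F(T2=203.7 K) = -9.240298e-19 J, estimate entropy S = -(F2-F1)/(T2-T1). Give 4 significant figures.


Step 1: dF = F2 - F1 = -9.240298e-19 - (-9.23e-19) = -1.0298e-21 J
Step 2: dT = T2 - T1 = 203.7 - 198.4 = 5.3 K
Step 3: S = -dF/dT = -(-1.0298e-21)/5.3 = 1.943e-22 J/K

1.943e-22


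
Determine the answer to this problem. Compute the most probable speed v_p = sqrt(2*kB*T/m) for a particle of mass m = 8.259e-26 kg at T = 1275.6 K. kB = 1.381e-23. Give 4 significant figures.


Step 1: Numerator = 2*kB*T = 2*1.381e-23*1275.6 = 3.523e-20
Step 2: Ratio = 3.523e-20 / 8.259e-26 = 4.266e+05
Step 3: v_p = sqrt(4.266e+05) = 653.1 m/s

653.1


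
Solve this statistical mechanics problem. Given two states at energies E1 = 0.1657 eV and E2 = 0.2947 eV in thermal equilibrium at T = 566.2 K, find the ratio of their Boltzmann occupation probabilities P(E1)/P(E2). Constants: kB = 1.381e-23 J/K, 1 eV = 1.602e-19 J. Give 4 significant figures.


Step 1: Compute energy difference dE = E1 - E2 = 0.1657 - 0.2947 = -0.129 eV
Step 2: Convert to Joules: dE_J = -0.129 * 1.602e-19 = -2.067e-20 J
Step 3: Compute exponent = -dE_J / (kB * T) = -(-2.067e-20) / (1.381e-23 * 566.2) = 2.643
Step 4: P(E1)/P(E2) = exp(2.643) = 14.05

14.05


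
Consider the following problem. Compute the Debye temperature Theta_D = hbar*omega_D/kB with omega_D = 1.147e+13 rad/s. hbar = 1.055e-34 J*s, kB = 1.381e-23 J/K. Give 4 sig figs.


Step 1: hbar*omega_D = 1.055e-34 * 1.147e+13 = 1.21e-21 J
Step 2: Theta_D = 1.21e-21 / 1.381e-23
Step 3: Theta_D = 87.62 K

87.62


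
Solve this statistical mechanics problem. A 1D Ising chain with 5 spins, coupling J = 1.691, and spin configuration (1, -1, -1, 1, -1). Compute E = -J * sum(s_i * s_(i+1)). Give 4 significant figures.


Step 1: Nearest-neighbor products: -1, 1, -1, -1
Step 2: Sum of products = -2
Step 3: E = -1.691 * -2 = 3.382

3.382


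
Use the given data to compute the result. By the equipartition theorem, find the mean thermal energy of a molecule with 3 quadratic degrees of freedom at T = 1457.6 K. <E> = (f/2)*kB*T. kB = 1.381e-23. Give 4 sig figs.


Step 1: f/2 = 3/2 = 1.5
Step 2: kB*T = 1.381e-23 * 1457.6 = 2.013e-20
Step 3: <E> = 1.5 * 2.013e-20 = 3.019e-20 J

3.019e-20


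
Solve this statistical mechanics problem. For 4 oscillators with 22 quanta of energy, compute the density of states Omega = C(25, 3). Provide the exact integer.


Step 1: Use binomial coefficient C(25, 3)
Step 2: Numerator = 25! / 22!
Step 3: Denominator = 3!
Step 4: Omega = 2300

2300


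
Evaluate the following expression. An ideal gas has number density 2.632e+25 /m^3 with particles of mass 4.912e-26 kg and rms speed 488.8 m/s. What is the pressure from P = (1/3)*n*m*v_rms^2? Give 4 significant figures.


Step 1: v_rms^2 = 488.8^2 = 2.389e+05
Step 2: n*m = 2.632e+25*4.912e-26 = 1.293
Step 3: P = (1/3)*1.293*2.389e+05 = 1.03e+05 Pa

1.03e+05


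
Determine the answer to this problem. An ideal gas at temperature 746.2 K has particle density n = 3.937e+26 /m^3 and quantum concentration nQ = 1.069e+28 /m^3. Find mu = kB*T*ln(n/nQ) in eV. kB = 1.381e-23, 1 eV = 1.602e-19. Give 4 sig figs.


Step 1: n/nQ = 3.937e+26/1.069e+28 = 0.03683
Step 2: ln(n/nQ) = -3.301
Step 3: mu = kB*T*ln(n/nQ) = 1.031e-20*-3.301 = -3.402e-20 J
Step 4: Convert to eV: -3.402e-20/1.602e-19 = -0.2124 eV

-0.2124


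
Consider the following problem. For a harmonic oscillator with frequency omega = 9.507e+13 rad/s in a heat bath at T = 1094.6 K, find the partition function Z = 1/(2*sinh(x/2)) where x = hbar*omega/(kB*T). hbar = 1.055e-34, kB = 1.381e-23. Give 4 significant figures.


Step 1: Compute x = hbar*omega/(kB*T) = 1.055e-34*9.507e+13/(1.381e-23*1094.6) = 0.6635
Step 2: x/2 = 0.3318
Step 3: sinh(x/2) = 0.3379
Step 4: Z = 1/(2*0.3379) = 1.48

1.48


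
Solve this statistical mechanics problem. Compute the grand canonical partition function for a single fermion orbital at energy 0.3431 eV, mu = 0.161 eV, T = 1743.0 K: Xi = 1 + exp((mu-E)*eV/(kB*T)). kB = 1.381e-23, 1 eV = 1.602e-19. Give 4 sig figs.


Step 1: (mu - E) = 0.161 - 0.3431 = -0.1821 eV
Step 2: x = (mu-E)*eV/(kB*T) = -0.1821*1.602e-19/(1.381e-23*1743.0) = -1.212
Step 3: exp(x) = 0.2976
Step 4: Xi = 1 + 0.2976 = 1.298

1.298


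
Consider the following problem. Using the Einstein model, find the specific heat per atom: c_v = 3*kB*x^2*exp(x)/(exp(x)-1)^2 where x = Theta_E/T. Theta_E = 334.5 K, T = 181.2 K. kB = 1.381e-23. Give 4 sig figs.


Step 1: x = Theta_E/T = 334.5/181.2 = 1.846
Step 2: x^2 = 3.408
Step 3: exp(x) = 6.335
Step 4: c_v = 3*1.381e-23*3.408*6.335/(6.335-1)^2 = 3.143e-23

3.143e-23


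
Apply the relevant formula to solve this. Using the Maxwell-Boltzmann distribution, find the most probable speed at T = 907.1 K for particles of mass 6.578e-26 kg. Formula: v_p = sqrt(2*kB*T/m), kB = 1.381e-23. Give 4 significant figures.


Step 1: Numerator = 2*kB*T = 2*1.381e-23*907.1 = 2.505e-20
Step 2: Ratio = 2.505e-20 / 6.578e-26 = 3.809e+05
Step 3: v_p = sqrt(3.809e+05) = 617.2 m/s

617.2


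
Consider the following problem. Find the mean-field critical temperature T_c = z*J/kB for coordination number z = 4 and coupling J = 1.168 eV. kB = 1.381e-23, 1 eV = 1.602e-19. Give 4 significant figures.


Step 1: z*J = 4*1.168 = 4.672 eV
Step 2: Convert to Joules: 4.672*1.602e-19 = 7.485e-19 J
Step 3: T_c = 7.485e-19 / 1.381e-23 = 5.42e+04 K

5.42e+04


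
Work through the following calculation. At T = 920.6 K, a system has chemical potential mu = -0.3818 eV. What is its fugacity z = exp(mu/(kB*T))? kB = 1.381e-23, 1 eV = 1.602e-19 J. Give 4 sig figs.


Step 1: Convert mu to Joules: -0.3818*1.602e-19 = -6.116e-20 J
Step 2: kB*T = 1.381e-23*920.6 = 1.271e-20 J
Step 3: mu/(kB*T) = -4.811
Step 4: z = exp(-4.811) = 0.00814

0.00814


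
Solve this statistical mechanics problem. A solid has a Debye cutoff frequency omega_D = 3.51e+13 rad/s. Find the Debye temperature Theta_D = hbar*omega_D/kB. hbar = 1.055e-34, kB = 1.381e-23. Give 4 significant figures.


Step 1: hbar*omega_D = 1.055e-34 * 3.51e+13 = 3.703e-21 J
Step 2: Theta_D = 3.703e-21 / 1.381e-23
Step 3: Theta_D = 268.1 K

268.1


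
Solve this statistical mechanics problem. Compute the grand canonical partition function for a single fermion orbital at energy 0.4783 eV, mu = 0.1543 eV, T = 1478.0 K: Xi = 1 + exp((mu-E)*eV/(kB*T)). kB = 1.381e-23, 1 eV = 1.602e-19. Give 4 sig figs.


Step 1: (mu - E) = 0.1543 - 0.4783 = -0.324 eV
Step 2: x = (mu-E)*eV/(kB*T) = -0.324*1.602e-19/(1.381e-23*1478.0) = -2.543
Step 3: exp(x) = 0.07863
Step 4: Xi = 1 + 0.07863 = 1.079

1.079


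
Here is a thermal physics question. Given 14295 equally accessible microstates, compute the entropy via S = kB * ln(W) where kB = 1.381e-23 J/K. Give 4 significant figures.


Step 1: ln(W) = ln(14295) = 9.568
Step 2: S = kB * ln(W) = 1.381e-23 * 9.568
Step 3: S = 1.321e-22 J/K

1.321e-22


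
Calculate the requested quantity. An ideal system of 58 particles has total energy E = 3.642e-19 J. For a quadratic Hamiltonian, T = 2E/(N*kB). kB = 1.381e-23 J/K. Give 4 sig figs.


Step 1: Numerator = 2*E = 2*3.642e-19 = 7.284e-19 J
Step 2: Denominator = N*kB = 58*1.381e-23 = 8.01e-22
Step 3: T = 7.284e-19 / 8.01e-22 = 909.4 K

909.4


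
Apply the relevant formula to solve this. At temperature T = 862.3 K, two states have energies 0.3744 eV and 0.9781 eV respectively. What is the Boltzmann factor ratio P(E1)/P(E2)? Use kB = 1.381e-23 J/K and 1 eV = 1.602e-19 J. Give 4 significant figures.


Step 1: Compute energy difference dE = E1 - E2 = 0.3744 - 0.9781 = -0.6037 eV
Step 2: Convert to Joules: dE_J = -0.6037 * 1.602e-19 = -9.671e-20 J
Step 3: Compute exponent = -dE_J / (kB * T) = -(-9.671e-20) / (1.381e-23 * 862.3) = 8.121
Step 4: P(E1)/P(E2) = exp(8.121) = 3366

3366


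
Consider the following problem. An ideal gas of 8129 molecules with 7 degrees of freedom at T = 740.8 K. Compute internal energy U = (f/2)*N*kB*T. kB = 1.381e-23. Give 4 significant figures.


Step 1: f/2 = 7/2 = 3.5
Step 2: N*kB*T = 8129*1.381e-23*740.8 = 8.316e-17
Step 3: U = 3.5 * 8.316e-17 = 2.911e-16 J

2.911e-16


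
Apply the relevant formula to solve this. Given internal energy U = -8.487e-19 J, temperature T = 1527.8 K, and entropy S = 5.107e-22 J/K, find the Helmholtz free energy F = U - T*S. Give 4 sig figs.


Step 1: T*S = 1527.8 * 5.107e-22 = 7.802e-19 J
Step 2: F = U - T*S = -8.487e-19 - 7.802e-19
Step 3: F = -1.629e-18 J

-1.629e-18


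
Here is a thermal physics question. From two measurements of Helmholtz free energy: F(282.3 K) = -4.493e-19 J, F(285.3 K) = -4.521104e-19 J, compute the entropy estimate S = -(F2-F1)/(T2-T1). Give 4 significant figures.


Step 1: dF = F2 - F1 = -4.521104e-19 - (-4.493e-19) = -2.8104e-21 J
Step 2: dT = T2 - T1 = 285.3 - 282.3 = 3 K
Step 3: S = -dF/dT = -(-2.8104e-21)/3 = 9.368e-22 J/K

9.368e-22


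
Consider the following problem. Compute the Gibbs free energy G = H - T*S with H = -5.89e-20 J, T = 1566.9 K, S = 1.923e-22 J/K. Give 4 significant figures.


Step 1: T*S = 1566.9 * 1.923e-22 = 3.013e-19 J
Step 2: G = H - T*S = -5.89e-20 - 3.013e-19
Step 3: G = -3.602e-19 J

-3.602e-19


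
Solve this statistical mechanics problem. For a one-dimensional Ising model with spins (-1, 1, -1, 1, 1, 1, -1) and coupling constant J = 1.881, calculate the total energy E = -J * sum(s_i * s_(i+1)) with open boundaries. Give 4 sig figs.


Step 1: Nearest-neighbor products: -1, -1, -1, 1, 1, -1
Step 2: Sum of products = -2
Step 3: E = -1.881 * -2 = 3.762

3.762


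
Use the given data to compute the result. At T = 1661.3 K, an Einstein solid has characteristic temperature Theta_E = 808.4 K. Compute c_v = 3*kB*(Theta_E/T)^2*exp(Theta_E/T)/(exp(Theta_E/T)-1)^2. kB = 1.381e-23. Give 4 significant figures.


Step 1: x = Theta_E/T = 808.4/1661.3 = 0.4866
Step 2: x^2 = 0.2368
Step 3: exp(x) = 1.627
Step 4: c_v = 3*1.381e-23*0.2368*1.627/(1.627-1)^2 = 4.062e-23

4.062e-23


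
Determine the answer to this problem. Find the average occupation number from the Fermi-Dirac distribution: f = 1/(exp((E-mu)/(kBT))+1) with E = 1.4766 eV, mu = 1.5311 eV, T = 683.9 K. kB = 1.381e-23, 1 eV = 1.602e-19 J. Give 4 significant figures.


Step 1: (E - mu) = 1.4766 - 1.5311 = -0.0545 eV
Step 2: Convert: (E-mu)*eV = -8.731e-21 J
Step 3: x = (E-mu)*eV/(kB*T) = -0.9244
Step 4: f = 1/(exp(-0.9244)+1) = 0.7159

0.7159


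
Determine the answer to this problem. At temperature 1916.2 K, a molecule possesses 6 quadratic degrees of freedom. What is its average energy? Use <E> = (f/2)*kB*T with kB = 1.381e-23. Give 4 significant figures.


Step 1: f/2 = 6/2 = 3
Step 2: kB*T = 1.381e-23 * 1916.2 = 2.646e-20
Step 3: <E> = 3 * 2.646e-20 = 7.939e-20 J

7.939e-20


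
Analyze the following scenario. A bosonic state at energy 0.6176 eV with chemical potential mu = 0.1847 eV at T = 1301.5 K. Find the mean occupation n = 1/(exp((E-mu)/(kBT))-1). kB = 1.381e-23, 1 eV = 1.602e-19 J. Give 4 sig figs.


Step 1: (E - mu) = 0.4329 eV
Step 2: x = (E-mu)*eV/(kB*T) = 0.4329*1.602e-19/(1.381e-23*1301.5) = 3.858
Step 3: exp(x) = 47.39
Step 4: n = 1/(exp(x)-1) = 0.02156

0.02156


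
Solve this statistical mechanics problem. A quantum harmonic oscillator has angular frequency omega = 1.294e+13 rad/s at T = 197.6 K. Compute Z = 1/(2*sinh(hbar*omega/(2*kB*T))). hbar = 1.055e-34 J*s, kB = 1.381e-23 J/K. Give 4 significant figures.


Step 1: Compute x = hbar*omega/(kB*T) = 1.055e-34*1.294e+13/(1.381e-23*197.6) = 0.5003
Step 2: x/2 = 0.2501
Step 3: sinh(x/2) = 0.2528
Step 4: Z = 1/(2*0.2528) = 1.978

1.978


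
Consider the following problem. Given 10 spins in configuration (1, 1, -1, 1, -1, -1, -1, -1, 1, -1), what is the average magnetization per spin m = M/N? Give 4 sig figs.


Step 1: Count up spins (+1): 4, down spins (-1): 6
Step 2: Total magnetization M = 4 - 6 = -2
Step 3: m = M/N = -2/10 = -0.2

-0.2


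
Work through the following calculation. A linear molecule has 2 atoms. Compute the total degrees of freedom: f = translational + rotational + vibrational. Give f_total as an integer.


Step 1: Translational DOF = 3
Step 2: Rotational DOF (linear) = 2
Step 3: Vibrational DOF = 3*2 - 5 = 1
Step 4: Total = 3 + 2 + 1 = 6

6


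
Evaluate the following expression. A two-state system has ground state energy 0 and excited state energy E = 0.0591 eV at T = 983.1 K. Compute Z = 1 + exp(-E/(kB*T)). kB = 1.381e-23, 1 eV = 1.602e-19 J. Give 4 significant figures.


Step 1: Compute beta*E = E*eV/(kB*T) = 0.0591*1.602e-19/(1.381e-23*983.1) = 0.6974
Step 2: exp(-beta*E) = exp(-0.6974) = 0.4979
Step 3: Z = 1 + 0.4979 = 1.498

1.498


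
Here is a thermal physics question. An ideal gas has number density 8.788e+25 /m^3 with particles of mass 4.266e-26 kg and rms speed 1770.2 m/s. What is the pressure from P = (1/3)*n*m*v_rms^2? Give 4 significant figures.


Step 1: v_rms^2 = 1770.2^2 = 3.134e+06
Step 2: n*m = 8.788e+25*4.266e-26 = 3.749
Step 3: P = (1/3)*3.749*3.134e+06 = 3.916e+06 Pa

3.916e+06


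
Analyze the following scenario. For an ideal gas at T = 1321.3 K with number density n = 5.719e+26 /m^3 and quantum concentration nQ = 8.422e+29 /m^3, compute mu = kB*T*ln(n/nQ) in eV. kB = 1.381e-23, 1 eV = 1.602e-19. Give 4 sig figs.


Step 1: n/nQ = 5.719e+26/8.422e+29 = 0.0006791
Step 2: ln(n/nQ) = -7.295
Step 3: mu = kB*T*ln(n/nQ) = 1.825e-20*-7.295 = -1.331e-19 J
Step 4: Convert to eV: -1.331e-19/1.602e-19 = -0.8309 eV

-0.8309


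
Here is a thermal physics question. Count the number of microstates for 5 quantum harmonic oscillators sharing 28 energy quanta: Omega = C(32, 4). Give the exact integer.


Step 1: Use binomial coefficient C(32, 4)
Step 2: Numerator = 32! / 28!
Step 3: Denominator = 4!
Step 4: Omega = 35960

35960


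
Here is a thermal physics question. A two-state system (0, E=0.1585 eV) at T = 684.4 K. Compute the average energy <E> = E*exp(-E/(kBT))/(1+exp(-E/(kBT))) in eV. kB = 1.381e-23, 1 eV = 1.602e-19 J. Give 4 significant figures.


Step 1: beta*E = 0.1585*1.602e-19/(1.381e-23*684.4) = 2.687
Step 2: exp(-beta*E) = 0.06812
Step 3: <E> = 0.1585*0.06812/(1+0.06812) = 0.01011 eV

0.01011


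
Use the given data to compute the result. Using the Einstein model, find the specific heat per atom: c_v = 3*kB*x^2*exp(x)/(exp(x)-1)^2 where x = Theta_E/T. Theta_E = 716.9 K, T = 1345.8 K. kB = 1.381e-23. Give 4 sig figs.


Step 1: x = Theta_E/T = 716.9/1345.8 = 0.5327
Step 2: x^2 = 0.2838
Step 3: exp(x) = 1.704
Step 4: c_v = 3*1.381e-23*0.2838*1.704/(1.704-1)^2 = 4.046e-23

4.046e-23


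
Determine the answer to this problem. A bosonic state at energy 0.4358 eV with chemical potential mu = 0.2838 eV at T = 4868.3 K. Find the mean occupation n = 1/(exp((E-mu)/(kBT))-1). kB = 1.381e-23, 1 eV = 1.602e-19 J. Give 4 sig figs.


Step 1: (E - mu) = 0.152 eV
Step 2: x = (E-mu)*eV/(kB*T) = 0.152*1.602e-19/(1.381e-23*4868.3) = 0.3622
Step 3: exp(x) = 1.436
Step 4: n = 1/(exp(x)-1) = 2.291

2.291


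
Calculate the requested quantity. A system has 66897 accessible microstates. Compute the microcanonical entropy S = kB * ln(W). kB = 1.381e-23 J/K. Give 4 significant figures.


Step 1: ln(W) = ln(66897) = 11.11
Step 2: S = kB * ln(W) = 1.381e-23 * 11.11
Step 3: S = 1.534e-22 J/K

1.534e-22


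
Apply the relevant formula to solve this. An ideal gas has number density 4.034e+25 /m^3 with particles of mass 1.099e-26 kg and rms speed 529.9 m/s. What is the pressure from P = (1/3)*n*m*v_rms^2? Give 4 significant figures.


Step 1: v_rms^2 = 529.9^2 = 2.808e+05
Step 2: n*m = 4.034e+25*1.099e-26 = 0.4433
Step 3: P = (1/3)*0.4433*2.808e+05 = 4.15e+04 Pa

4.15e+04


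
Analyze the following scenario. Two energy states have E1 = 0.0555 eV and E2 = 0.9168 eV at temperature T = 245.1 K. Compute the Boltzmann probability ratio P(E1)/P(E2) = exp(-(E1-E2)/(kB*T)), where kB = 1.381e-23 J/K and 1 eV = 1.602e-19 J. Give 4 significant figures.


Step 1: Compute energy difference dE = E1 - E2 = 0.0555 - 0.9168 = -0.8613 eV
Step 2: Convert to Joules: dE_J = -0.8613 * 1.602e-19 = -1.38e-19 J
Step 3: Compute exponent = -dE_J / (kB * T) = -(-1.38e-19) / (1.381e-23 * 245.1) = 40.76
Step 4: P(E1)/P(E2) = exp(40.76) = 5.055e+17

5.055e+17


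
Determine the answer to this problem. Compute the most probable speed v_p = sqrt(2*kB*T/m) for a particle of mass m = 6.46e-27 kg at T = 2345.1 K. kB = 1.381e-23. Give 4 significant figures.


Step 1: Numerator = 2*kB*T = 2*1.381e-23*2345.1 = 6.477e-20
Step 2: Ratio = 6.477e-20 / 6.46e-27 = 1.003e+07
Step 3: v_p = sqrt(1.003e+07) = 3166 m/s

3166


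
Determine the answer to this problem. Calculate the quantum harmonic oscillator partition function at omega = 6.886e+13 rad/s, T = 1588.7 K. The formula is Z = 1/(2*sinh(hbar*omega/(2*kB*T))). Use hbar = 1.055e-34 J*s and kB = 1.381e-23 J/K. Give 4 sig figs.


Step 1: Compute x = hbar*omega/(kB*T) = 1.055e-34*6.886e+13/(1.381e-23*1588.7) = 0.3311
Step 2: x/2 = 0.1656
Step 3: sinh(x/2) = 0.1663
Step 4: Z = 1/(2*0.1663) = 3.006

3.006
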